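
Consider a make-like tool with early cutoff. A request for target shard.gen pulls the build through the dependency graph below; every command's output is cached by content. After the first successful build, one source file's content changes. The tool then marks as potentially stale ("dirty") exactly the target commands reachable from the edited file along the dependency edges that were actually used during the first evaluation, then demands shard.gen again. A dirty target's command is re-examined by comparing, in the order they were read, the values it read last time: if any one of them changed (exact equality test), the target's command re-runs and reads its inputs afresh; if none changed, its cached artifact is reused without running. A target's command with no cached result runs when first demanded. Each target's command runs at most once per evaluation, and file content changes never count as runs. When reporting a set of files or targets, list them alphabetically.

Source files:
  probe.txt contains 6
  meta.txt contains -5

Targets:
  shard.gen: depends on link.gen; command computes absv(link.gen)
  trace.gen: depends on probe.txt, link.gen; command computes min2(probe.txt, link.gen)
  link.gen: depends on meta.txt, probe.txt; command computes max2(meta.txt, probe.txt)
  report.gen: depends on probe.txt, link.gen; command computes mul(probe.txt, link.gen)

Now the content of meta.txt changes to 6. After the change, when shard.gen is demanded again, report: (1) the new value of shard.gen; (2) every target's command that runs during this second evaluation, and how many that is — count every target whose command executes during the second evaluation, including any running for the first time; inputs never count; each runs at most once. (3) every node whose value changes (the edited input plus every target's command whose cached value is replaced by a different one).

Demanding shard.gen again yields 6.
1 target commands run: link.gen.
The nodes whose values change: meta.txt.
Note the absorption at link.gen: it re-runs yet its value is the same, leaving the output's value untouched.

First demand of the output computes:
  link.gen = max2(-5, 6) = 6
  shard.gen = absv(6) = 6

After the edit, cleaning proceeds:
  link.gen: a read changed (meta.txt -5->6) — executes, giving 6 — identical to its old value.
  shard.gen: dirty, but its reads are unchanged (link.gen unchanged); cached 6 stands.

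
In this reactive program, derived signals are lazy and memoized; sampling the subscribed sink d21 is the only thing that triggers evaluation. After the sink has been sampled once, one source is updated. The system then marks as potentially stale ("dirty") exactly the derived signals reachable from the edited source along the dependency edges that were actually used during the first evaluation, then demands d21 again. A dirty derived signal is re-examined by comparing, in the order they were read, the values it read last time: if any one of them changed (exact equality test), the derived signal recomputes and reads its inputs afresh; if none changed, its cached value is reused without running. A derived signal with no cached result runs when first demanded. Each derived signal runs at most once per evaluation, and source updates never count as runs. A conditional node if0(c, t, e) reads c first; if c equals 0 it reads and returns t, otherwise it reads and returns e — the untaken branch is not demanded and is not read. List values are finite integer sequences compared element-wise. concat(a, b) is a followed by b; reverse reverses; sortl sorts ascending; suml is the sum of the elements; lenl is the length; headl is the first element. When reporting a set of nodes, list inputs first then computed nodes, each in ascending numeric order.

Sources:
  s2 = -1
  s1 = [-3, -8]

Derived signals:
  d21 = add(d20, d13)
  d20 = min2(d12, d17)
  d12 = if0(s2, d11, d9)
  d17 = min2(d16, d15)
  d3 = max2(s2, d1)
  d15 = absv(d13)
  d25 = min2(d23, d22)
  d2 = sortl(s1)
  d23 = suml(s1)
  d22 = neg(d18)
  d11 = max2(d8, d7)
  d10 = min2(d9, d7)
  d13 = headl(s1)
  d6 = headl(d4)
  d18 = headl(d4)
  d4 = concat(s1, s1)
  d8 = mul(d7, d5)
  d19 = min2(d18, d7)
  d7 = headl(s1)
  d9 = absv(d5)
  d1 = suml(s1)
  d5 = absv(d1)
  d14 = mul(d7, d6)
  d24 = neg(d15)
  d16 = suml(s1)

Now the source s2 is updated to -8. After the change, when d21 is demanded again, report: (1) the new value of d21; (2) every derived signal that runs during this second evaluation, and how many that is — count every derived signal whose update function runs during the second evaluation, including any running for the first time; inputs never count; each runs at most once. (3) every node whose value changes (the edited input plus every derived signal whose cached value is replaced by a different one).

Demanding d21 again yields -14.
1 derived signals run: d12.
The nodes whose values change: s2.
Note the absorption at d12: it re-runs yet its value is the same, leaving the output's value untouched.

First demand of the output computes:
  d1 = suml([-3, -8]) = -11
  d5 = absv(-11) = 11
  d9 = absv(11) = 11
  d12 = if0(s2=-1 -> else branch d9) = 11
  d13 = headl([-3, -8]) = -3
  d15 = absv(-3) = 3
  d16 = suml([-3, -8]) = -11
  d17 = min2(-11, 3) = -11
  d20 = min2(11, -11) = -11
  d21 = add(-11, -3) = -14

After the edit, cleaning proceeds:
  d12: a read changed (s2 -1->-8) — executes, giving 11 — identical to its old value.
  d20: dirty, but its reads are unchanged (d12 unchanged, d17 unchanged); cached -11 stands.
  d21: dirty, but its reads are unchanged (d20 unchanged, d13 unchanged); cached -14 stands.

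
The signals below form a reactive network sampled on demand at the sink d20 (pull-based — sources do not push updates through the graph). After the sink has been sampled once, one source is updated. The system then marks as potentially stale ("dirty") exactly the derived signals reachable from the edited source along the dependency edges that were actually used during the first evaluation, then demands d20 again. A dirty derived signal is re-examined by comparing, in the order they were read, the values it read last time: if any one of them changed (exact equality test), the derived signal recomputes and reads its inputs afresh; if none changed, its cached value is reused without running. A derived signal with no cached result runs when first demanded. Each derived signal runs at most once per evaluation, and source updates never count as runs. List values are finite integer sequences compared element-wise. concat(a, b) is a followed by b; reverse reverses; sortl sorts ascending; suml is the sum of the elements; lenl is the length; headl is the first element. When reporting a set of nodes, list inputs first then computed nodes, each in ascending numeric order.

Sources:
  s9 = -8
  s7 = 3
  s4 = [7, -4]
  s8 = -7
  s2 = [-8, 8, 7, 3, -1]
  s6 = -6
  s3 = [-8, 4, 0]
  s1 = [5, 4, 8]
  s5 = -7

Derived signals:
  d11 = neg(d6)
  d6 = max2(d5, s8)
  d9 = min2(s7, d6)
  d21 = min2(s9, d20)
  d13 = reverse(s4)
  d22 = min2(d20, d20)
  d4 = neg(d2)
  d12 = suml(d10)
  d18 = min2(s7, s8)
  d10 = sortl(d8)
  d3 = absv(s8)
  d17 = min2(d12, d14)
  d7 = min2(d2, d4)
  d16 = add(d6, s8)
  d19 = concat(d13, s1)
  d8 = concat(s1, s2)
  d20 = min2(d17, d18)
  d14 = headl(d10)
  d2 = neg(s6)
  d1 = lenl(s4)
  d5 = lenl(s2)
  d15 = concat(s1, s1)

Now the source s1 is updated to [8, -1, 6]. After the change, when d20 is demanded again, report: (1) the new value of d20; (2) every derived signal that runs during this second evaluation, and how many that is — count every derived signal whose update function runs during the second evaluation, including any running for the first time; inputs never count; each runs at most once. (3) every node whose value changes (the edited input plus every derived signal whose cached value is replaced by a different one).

d20 now evaluates to -8.
Run set: d8, d10, d12, d14, d17 (5 run).
Changed values: s1, d8, d10, d12.
The important point: at d20 every value read last time is unchanged, so the dirty flag clears without a run.

Initial pass — values computed on the first demand:
  d8 = concat([5, 4, 8], [-8, 8, 7, 3, -1]) = [5, 4, 8, -8, 8, 7, 3, -1]
  d10 = sortl([5, 4, 8, -8, 8, 7, 3, -1]) = [-8, -1, 3, 4, 5, 7, 8, 8]
  d12 = suml([-8, -1, 3, 4, 5, 7, 8, 8]) = 26
  d14 = headl([-8, -1, 3, 4, 5, 7, 8, 8]) = -8
  d17 = min2(26, -8) = -8
  d18 = min2(3, -7) = -7
  d20 = min2(-8, -7) = -8

Second demand — change propagation:
  d8: re-runs because s1 [5, 4, 8]->[8, -1, 6]; new result [8, -1, 6, -8, 8, 7, 3, -1].
  d10: re-runs because d8 [5, 4, 8, -8, 8, 7, 3, -1]->[8, -1, 6, -8, 8, 7, 3, -1]; new result [-8, -1, -1, 3, 6, 7, 8, 8].
  d12: re-runs because d10 [-8, -1, 3, 4, 5, 7, 8, 8]->[-8, -1, -1, 3, 6, 7, 8, 8]; new result 22.
  d14: re-runs because d10 [-8, -1, 3, 4, 5, 7, 8, 8]->[-8, -1, -1, 3, 6, 7, 8, 8]; new result -8 (unchanged).
  d17: re-runs because d12 26->22; new result -8 (unchanged).
  d20: re-examined; everything it read last time is the same (d17 unchanged, d18 unchanged) — cache -8 kept, no run.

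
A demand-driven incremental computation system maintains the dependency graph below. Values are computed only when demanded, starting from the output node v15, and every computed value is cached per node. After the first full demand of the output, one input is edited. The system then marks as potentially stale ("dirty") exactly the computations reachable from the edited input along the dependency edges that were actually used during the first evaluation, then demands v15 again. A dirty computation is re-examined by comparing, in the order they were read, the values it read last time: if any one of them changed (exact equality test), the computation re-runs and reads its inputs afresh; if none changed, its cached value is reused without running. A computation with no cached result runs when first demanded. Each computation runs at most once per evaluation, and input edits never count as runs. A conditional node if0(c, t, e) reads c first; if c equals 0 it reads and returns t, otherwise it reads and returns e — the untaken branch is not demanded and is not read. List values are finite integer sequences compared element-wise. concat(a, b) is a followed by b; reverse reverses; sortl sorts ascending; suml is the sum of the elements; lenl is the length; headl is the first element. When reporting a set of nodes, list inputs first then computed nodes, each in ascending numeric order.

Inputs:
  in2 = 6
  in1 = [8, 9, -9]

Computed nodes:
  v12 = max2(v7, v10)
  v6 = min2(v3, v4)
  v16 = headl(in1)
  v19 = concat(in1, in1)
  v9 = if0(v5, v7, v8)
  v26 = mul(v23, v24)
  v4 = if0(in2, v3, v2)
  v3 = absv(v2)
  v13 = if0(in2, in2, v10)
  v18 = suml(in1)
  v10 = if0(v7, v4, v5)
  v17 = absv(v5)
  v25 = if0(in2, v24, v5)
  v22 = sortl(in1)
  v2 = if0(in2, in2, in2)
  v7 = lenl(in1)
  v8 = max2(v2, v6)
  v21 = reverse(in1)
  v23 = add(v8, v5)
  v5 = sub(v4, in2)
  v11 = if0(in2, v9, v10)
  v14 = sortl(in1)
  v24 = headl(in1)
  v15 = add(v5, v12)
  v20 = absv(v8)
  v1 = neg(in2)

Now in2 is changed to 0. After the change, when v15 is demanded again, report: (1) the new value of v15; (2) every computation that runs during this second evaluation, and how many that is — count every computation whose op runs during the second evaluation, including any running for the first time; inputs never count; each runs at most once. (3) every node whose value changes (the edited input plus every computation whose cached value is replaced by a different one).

First evaluation (everything demanded from the output):
  v2 = if0(in2=6 -> else branch in2) = 6
  v4 = if0(in2=6 -> else branch v2) = 6
  v5 = sub(6, 6) = 0
  v7 = lenl([8, 9, -9]) = 3
  v10 = if0(v7=3 -> else branch v5) = 0
  v12 = max2(3, 0) = 3
  v15 = add(0, 3) = 3

Propagation after the edit:
  v2: runs — in2 6->0; in2 6->0; result 0.
  v3: demanded for the first time — runs, produces 0.
  v4: runs — in2 6->0; v2 6->0; result 0.
  v5: runs — v4 6->0; in2 6->0; result 0 (same value as before).
  v10: checked — values it read are unchanged (v7 unchanged, v5 unchanged); reused cached 0 without running.
  v12: checked — values it read are unchanged (v7 unchanged, v10 unchanged); reused cached 3 without running.
  v15: checked — values it read are unchanged (v5 unchanged, v12 unchanged); reused cached 3 without running.

Key observation: a condition flipped, so demand reaches new nodes — v3 runs for the first time.

New value of v15: 3.
Computations that run: v2, v3, v4, v5 — 4 in total.
Values that change: in2, v2, v4.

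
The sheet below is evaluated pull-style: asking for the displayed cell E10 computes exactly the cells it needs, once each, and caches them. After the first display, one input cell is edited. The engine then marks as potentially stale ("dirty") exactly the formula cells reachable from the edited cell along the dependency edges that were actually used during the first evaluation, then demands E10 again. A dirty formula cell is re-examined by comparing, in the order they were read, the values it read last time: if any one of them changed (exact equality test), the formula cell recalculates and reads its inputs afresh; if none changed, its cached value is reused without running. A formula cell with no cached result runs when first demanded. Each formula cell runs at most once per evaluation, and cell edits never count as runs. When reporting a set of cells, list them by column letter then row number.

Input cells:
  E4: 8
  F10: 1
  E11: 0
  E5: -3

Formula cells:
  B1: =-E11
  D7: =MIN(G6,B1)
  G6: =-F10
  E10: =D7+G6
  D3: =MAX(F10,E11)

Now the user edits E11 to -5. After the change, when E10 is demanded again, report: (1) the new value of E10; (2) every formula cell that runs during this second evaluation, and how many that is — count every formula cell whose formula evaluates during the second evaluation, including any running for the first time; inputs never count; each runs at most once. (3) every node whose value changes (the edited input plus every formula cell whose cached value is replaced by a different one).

First demand of the output computes:
  B1 = -(0) = 0
  G6 = -(1) = -1
  D7 = MIN(-1, 0) = -1
  E10 = -1 + -1 = -2

After the edit, cleaning proceeds:
  B1: a read changed (E11 0->-5) — executes, giving 5.
  D7: a read changed (B1 0->5) — executes, giving -1 — identical to its old value.
  E10: dirty, but its reads are unchanged (D7 unchanged, G6 unchanged); cached -2 stands.

Note the absorption at D7: it re-runs yet its value is the same, leaving the output's value untouched.

Demanding E10 again yields -2.
2 formula cells run: B1, D7.
The nodes whose values change: B1, E11.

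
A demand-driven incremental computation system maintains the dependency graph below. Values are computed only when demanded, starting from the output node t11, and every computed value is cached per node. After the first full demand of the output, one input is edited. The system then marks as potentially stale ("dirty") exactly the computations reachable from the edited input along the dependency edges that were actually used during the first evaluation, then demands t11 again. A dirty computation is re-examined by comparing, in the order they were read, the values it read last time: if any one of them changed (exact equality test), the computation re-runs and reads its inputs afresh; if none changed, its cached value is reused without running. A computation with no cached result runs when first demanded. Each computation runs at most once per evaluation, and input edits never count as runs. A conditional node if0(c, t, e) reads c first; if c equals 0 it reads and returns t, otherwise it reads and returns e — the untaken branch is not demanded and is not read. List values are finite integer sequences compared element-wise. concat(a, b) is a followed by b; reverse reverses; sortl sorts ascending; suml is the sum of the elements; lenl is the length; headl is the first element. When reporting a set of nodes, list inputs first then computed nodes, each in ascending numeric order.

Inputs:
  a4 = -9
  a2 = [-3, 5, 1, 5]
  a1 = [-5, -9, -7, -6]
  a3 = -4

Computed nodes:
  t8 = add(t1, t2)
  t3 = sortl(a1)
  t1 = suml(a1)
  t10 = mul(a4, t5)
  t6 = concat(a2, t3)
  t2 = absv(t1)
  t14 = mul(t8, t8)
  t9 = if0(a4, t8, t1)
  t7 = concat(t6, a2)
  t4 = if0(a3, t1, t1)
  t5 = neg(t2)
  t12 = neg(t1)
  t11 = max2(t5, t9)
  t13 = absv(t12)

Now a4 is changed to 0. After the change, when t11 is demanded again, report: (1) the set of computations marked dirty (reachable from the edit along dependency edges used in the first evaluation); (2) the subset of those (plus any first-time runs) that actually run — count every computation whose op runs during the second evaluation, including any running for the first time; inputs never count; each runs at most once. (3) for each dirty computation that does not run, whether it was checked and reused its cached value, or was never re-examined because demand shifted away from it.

First evaluation (everything demanded from the output):
  t1 = suml([-5, -9, -7, -6]) = -27
  t2 = absv(-27) = 27
  t5 = neg(27) = -27
  t9 = if0(a4=-9 -> else branch t1) = -27
  t11 = max2(-27, -27) = -27

Propagation after the edit:
  t8: demanded for the first time — runs, produces 0.
  t9: runs — a4 -9->0; result 0.
  t11: runs — t9 -27->0; result 0.

Key observation: a condition flipped, so demand reaches new nodes — t8 runs for the first time.

Marked dirty: t9, t11.
Computations that run: t8, t9, t11 — 3 in total.
Every dirty computation ran.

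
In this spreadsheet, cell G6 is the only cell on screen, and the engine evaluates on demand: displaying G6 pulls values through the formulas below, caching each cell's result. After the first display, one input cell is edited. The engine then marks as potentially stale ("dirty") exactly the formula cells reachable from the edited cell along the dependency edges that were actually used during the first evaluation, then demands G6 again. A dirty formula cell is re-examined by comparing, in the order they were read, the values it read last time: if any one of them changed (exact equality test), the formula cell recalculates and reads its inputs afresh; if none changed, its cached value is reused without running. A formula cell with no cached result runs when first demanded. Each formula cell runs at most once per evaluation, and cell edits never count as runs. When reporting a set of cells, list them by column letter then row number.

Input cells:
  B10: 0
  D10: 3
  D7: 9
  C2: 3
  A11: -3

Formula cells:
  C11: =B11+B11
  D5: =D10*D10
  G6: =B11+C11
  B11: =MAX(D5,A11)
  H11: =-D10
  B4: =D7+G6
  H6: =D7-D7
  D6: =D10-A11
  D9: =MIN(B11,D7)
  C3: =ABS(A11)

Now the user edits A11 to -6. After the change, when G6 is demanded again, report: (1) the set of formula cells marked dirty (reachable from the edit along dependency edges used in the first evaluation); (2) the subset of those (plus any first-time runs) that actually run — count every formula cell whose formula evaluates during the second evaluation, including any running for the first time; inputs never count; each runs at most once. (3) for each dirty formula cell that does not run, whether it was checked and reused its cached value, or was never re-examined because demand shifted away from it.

Dirty set: B11, C11, G6.
Run set: B11 (1 run).
Re-examined without running (cache reused): C11, G6.
The important point: B11 recomputes to an identical value, and the output ends up unchanged.

Initial pass — values computed on the first demand:
  D5 = 3 * 3 = 9
  B11 = MAX(9, -3) = 9
  C11 = 9 + 9 = 18
  G6 = 9 + 18 = 27

Second demand — change propagation:
  B11: re-runs because A11 -3->-6; new result 9 (unchanged).
  C11: re-examined; everything it read last time is the same (B11 unchanged, B11 unchanged) — cache 18 kept, no run.
  G6: re-examined; everything it read last time is the same (B11 unchanged, C11 unchanged) — cache 27 kept, no run.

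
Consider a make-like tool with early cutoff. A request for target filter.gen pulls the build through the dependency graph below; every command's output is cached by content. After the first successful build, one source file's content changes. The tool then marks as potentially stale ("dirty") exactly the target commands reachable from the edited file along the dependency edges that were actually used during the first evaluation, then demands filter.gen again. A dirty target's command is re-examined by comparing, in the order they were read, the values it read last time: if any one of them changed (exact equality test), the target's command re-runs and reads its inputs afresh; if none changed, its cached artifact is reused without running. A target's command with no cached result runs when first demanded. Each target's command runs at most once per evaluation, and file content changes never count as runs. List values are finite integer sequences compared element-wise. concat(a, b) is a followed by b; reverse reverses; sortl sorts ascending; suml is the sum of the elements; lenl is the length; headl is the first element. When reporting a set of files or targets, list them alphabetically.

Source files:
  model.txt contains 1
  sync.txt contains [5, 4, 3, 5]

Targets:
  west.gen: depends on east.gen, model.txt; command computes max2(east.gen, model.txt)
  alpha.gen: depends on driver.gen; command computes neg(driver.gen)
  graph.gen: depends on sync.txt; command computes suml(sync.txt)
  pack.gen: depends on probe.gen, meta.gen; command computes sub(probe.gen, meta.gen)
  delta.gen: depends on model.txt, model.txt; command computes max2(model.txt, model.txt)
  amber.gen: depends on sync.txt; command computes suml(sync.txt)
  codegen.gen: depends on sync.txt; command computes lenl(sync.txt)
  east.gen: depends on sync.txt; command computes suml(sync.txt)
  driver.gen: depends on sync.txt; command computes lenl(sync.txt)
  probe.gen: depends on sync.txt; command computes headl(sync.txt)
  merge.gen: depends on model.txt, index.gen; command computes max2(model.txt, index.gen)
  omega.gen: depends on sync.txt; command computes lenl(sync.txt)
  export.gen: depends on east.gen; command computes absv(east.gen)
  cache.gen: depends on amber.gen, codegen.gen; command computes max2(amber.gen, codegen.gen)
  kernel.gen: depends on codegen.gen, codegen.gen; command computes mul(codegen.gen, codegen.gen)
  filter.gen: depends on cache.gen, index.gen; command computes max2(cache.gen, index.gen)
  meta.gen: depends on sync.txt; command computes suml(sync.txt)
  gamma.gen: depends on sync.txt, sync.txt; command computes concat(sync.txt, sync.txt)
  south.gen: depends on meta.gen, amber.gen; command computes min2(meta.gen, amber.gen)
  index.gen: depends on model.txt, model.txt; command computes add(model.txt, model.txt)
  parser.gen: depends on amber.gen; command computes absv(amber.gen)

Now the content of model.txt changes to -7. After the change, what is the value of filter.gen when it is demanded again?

First demand of the output computes:
  amber.gen = suml([5, 4, 3, 5]) = 17
  codegen.gen = lenl([5, 4, 3, 5]) = 4
  cache.gen = max2(17, 4) = 17
  index.gen = add(1, 1) = 2
  filter.gen = max2(17, 2) = 17

After the edit, cleaning proceeds:
  index.gen: a read changed (model.txt 1->-7; model.txt 1->-7) — executes, giving -14.
  filter.gen: a read changed (index.gen 2->-14) — executes, giving 17 — identical to its old value.

Demanding filter.gen again yields 17.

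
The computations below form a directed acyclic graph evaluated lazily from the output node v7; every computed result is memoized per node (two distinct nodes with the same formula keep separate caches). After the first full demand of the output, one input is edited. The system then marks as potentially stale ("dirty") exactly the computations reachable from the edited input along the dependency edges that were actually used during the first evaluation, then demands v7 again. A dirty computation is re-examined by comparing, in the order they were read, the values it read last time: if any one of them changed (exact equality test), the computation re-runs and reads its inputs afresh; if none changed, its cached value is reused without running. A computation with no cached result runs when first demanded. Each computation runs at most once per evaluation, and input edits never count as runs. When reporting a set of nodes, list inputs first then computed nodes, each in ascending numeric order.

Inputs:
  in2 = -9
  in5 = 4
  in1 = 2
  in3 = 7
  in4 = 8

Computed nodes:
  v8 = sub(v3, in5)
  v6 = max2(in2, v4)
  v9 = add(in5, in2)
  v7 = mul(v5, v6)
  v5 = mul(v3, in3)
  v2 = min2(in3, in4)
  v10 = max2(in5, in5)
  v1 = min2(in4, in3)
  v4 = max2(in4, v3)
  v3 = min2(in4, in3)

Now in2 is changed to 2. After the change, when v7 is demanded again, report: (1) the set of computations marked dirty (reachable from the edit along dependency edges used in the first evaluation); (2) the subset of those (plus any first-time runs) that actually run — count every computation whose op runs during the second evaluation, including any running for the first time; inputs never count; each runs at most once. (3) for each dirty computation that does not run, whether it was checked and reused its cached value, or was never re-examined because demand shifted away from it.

The edit dirties: v6, v7.
1 computations run: v6.
Cache hits after checking: v7.
Note the absorption at v6: it re-runs yet its value is the same, leaving the output's value untouched.

First demand of the output computes:
  v3 = min2(8, 7) = 7
  v4 = max2(8, 7) = 8
  v5 = mul(7, 7) = 49
  v6 = max2(-9, 8) = 8
  v7 = mul(49, 8) = 392

After the edit, cleaning proceeds:
  v6: a read changed (in2 -9->2) — executes, giving 8 — identical to its old value.
  v7: dirty, but its reads are unchanged (v5 unchanged, v6 unchanged); cached 392 stands.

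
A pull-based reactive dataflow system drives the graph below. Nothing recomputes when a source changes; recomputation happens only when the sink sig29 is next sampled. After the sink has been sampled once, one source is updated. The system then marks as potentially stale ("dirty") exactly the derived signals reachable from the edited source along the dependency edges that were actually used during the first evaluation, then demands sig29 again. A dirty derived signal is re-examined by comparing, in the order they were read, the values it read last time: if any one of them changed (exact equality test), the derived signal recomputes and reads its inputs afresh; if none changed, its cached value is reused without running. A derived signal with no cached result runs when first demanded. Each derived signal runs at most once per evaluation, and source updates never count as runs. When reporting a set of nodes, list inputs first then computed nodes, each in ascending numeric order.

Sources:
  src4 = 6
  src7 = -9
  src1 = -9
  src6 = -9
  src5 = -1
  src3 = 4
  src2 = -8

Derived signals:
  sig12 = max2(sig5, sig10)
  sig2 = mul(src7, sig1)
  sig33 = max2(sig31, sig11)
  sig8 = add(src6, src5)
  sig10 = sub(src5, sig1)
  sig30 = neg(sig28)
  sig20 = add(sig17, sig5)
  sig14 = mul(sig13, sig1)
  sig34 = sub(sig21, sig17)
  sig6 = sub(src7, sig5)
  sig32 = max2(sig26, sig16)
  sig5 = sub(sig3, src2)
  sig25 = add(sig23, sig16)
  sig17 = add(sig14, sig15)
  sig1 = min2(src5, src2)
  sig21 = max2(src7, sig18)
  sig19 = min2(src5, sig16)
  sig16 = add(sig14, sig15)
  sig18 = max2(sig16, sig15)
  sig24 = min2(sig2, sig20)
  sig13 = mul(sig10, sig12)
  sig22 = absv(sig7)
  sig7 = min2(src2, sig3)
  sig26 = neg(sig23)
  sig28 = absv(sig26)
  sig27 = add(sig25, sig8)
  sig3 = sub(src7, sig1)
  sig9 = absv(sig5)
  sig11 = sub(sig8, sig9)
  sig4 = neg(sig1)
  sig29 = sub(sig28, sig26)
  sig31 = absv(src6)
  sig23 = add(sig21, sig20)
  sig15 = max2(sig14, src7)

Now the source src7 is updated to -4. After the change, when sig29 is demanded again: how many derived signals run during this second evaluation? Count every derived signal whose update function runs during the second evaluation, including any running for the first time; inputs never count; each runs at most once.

First evaluation (everything demanded from the output):
  sig1 = min2(-1, -8) = -8
  sig3 = sub(-9, -8) = -1
  sig5 = sub(-1, -8) = 7
  sig10 = sub(-1, -8) = 7
  sig12 = max2(7, 7) = 7
  sig13 = mul(7, 7) = 49
  sig14 = mul(49, -8) = -392
  sig15 = max2(-392, -9) = -9
  sig16 = add(-392, -9) = -401
  sig17 = add(-392, -9) = -401
  sig18 = max2(-401, -9) = -9
  sig20 = add(-401, 7) = -394
  sig21 = max2(-9, -9) = -9
  sig23 = add(-9, -394) = -403
  sig26 = neg(-403) = 403
  sig28 = absv(403) = 403
  sig29 = sub(403, 403) = 0

Propagation after the edit:
  sig3: runs — src7 -9->-4; result 4.
  sig5: runs — sig3 -1->4; result 12.
  sig12: runs — sig5 7->12; result 12.
  sig13: runs — sig12 7->12; result 84.
  sig14: runs — sig13 49->84; result -672.
  sig15: runs — sig14 -392->-672; src7 -9->-4; result -4.
  sig16: runs — sig14 -392->-672; sig15 -9->-4; result -676.
  sig17: runs — sig14 -392->-672; sig15 -9->-4; result -676.
  sig18: runs — sig16 -401->-676; sig15 -9->-4; result -4.
  sig20: runs — sig17 -401->-676; sig5 7->12; result -664.
  sig21: runs — src7 -9->-4; sig18 -9->-4; result -4.
  sig23: runs — sig21 -9->-4; sig20 -394->-664; result -668.
  sig26: runs — sig23 -403->-668; result 668.
  sig28: runs — sig26 403->668; result 668.
  sig29: runs — sig28 403->668; sig26 403->668; result 0 (same value as before).

Derived signals that run: sig3, sig5, sig12, sig13, sig14, sig15, sig16, sig17, sig18, sig20, sig21, sig23, sig26, sig28, sig29 — 15 in total.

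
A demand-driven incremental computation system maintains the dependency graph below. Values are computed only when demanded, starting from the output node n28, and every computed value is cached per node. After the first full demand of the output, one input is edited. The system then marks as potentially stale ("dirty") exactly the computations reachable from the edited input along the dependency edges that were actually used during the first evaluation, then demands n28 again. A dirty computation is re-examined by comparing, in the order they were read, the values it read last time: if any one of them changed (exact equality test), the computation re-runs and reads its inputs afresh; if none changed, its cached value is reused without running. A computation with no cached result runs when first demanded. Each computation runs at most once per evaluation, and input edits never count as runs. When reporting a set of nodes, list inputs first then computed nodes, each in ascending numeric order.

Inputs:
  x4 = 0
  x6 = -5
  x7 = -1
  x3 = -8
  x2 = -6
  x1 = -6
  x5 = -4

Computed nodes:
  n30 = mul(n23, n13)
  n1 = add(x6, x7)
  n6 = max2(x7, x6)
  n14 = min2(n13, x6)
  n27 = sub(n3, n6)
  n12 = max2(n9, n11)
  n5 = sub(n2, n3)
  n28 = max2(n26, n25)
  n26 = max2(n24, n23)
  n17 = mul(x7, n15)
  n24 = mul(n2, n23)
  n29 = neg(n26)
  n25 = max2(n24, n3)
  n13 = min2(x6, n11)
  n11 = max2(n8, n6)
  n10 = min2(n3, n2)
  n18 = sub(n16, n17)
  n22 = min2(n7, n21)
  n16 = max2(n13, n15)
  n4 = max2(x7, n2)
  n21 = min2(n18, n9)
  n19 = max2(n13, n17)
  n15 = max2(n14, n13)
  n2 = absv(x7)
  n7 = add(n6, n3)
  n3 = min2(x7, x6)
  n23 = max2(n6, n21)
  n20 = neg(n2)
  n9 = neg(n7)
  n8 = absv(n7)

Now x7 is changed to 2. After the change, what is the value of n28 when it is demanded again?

New value of n28: 6.
Key observation: the cutoff stops propagation at n14 — its inputs' values are unchanged, so it reuses its cache.

First evaluation (everything demanded from the output):
  n2 = absv(-1) = 1
  n3 = min2(-1, -5) = -5
  n6 = max2(-1, -5) = -1
  n7 = add(-1, -5) = -6
  n8 = absv(-6) = 6
  n9 = neg(-6) = 6
  n11 = max2(6, -1) = 6
  n13 = min2(-5, 6) = -5
  n14 = min2(-5, -5) = -5
  n15 = max2(-5, -5) = -5
  n16 = max2(-5, -5) = -5
  n17 = mul(-1, -5) = 5
  n18 = sub(-5, 5) = -10
  n21 = min2(-10, 6) = -10
  n23 = max2(-1, -10) = -1
  n24 = mul(1, -1) = -1
  n25 = max2(-1, -5) = -1
  n26 = max2(-1, -1) = -1
  n28 = max2(-1, -1) = -1

Propagation after the edit:
  n2: runs — x7 -1->2; result 2.
  n3: runs — x7 -1->2; result -5 (same value as before).
  n6: runs — x7 -1->2; result 2.
  n7: runs — n6 -1->2; result -3.
  n8: runs — n7 -6->-3; result 3.
  n9: runs — n7 -6->-3; result 3.
  n11: runs — n8 6->3; n6 -1->2; result 3.
  n13: runs — n11 6->3; result -5 (same value as before).
  n14: checked — values it read are unchanged (n13 unchanged, x6 unchanged); reused cached -5 without running.
  n15: checked — values it read are unchanged (n14 unchanged, n13 unchanged); reused cached -5 without running.
  n16: checked — values it read are unchanged (n13 unchanged, n15 unchanged); reused cached -5 without running.
  n17: runs — x7 -1->2; result -10.
  n18: runs — n17 5->-10; result 5.
  n21: runs — n18 -10->5; n9 6->3; result 3.
  n23: runs — n6 -1->2; n21 -10->3; result 3.
  n24: runs — n2 1->2; n23 -1->3; result 6.
  n25: runs — n24 -1->6; result 6.
  n26: runs — n24 -1->6; n23 -1->3; result 6.
  n28: runs — n26 -1->6; n25 -1->6; result 6.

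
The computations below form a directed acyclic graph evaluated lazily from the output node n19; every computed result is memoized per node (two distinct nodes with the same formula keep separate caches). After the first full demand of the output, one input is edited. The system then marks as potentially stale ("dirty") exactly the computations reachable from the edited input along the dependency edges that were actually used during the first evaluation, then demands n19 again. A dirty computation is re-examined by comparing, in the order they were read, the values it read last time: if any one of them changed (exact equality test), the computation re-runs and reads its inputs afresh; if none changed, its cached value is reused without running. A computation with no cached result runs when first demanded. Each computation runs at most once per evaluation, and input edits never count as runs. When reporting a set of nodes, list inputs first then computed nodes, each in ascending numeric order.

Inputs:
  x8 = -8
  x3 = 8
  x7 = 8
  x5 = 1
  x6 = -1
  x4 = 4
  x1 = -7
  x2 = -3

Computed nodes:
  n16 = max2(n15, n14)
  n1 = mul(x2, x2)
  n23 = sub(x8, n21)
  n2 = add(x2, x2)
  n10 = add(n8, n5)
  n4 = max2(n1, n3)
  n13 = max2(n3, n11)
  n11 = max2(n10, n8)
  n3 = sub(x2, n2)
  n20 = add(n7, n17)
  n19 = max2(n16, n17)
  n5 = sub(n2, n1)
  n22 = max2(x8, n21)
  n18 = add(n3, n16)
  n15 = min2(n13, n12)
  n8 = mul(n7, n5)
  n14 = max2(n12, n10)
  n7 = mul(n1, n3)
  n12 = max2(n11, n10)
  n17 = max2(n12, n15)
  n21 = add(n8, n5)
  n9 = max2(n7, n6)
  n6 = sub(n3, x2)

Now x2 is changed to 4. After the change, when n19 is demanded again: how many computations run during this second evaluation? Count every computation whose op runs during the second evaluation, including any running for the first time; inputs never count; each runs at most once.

15 computations run: n1, n2, n3, n5, n7, n8, n10, n11, n12, n13, n14, n15, n16, n17, n19.

First demand of the output computes:
  n1 = mul(-3, -3) = 9
  n2 = add(-3, -3) = -6
  n3 = sub(-3, -6) = 3
  n5 = sub(-6, 9) = -15
  n7 = mul(9, 3) = 27
  n8 = mul(27, -15) = -405
  n10 = add(-405, -15) = -420
  n11 = max2(-420, -405) = -405
  n12 = max2(-405, -420) = -405
  n13 = max2(3, -405) = 3
  n14 = max2(-405, -420) = -405
  n15 = min2(3, -405) = -405
  n16 = max2(-405, -405) = -405
  n17 = max2(-405, -405) = -405
  n19 = max2(-405, -405) = -405

After the edit, cleaning proceeds:
  n1: a read changed (x2 -3->4; x2 -3->4) — executes, giving 16.
  n2: a read changed (x2 -3->4; x2 -3->4) — executes, giving 8.
  n3: a read changed (x2 -3->4; n2 -6->8) — executes, giving -4.
  n5: a read changed (n2 -6->8; n1 9->16) — executes, giving -8.
  n7: a read changed (n1 9->16; n3 3->-4) — executes, giving -64.
  n8: a read changed (n7 27->-64; n5 -15->-8) — executes, giving 512.
  n10: a read changed (n8 -405->512; n5 -15->-8) — executes, giving 504.
  n11: a read changed (n10 -420->504; n8 -405->512) — executes, giving 512.
  n12: a read changed (n11 -405->512; n10 -420->504) — executes, giving 512.
  n13: a read changed (n3 3->-4; n11 -405->512) — executes, giving 512.
  n14: a read changed (n12 -405->512; n10 -420->504) — executes, giving 512.
  n15: a read changed (n13 3->512; n12 -405->512) — executes, giving 512.
  n16: a read changed (n15 -405->512; n14 -405->512) — executes, giving 512.
  n17: a read changed (n12 -405->512; n15 -405->512) — executes, giving 512.
  n19: a read changed (n16 -405->512; n17 -405->512) — executes, giving 512.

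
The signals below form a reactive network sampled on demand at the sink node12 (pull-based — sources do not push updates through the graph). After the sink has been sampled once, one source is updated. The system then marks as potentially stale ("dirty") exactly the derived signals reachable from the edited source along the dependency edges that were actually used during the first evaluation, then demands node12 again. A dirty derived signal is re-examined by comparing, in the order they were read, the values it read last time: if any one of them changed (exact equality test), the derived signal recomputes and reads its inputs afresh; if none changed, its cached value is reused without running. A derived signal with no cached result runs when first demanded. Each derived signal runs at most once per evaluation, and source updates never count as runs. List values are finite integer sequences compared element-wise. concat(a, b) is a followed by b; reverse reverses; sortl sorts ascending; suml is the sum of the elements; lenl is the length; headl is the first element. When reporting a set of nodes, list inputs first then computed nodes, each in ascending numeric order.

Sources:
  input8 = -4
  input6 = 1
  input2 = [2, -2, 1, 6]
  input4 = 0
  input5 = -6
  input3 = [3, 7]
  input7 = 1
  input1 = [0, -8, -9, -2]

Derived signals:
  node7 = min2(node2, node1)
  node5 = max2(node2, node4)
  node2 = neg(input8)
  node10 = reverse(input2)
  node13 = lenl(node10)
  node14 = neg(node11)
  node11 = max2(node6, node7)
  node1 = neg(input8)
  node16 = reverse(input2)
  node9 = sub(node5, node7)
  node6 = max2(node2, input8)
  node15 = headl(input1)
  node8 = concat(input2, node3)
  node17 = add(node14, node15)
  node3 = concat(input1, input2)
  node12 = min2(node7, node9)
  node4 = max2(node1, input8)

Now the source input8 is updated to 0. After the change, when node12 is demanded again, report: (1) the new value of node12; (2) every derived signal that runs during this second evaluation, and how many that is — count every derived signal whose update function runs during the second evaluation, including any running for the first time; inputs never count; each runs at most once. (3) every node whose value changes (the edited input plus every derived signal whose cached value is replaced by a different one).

node12 now evaluates to 0.
Run set: node1, node2, node4, node5, node7, node9, node12 (7 run).
Changed values: input8, node1, node2, node4, node5, node7.

Initial pass — values computed on the first demand:
  node1 = neg(-4) = 4
  node2 = neg(-4) = 4
  node4 = max2(4, -4) = 4
  node5 = max2(4, 4) = 4
  node7 = min2(4, 4) = 4
  node9 = sub(4, 4) = 0
  node12 = min2(4, 0) = 0

Second demand — change propagation:
  node1: re-runs because input8 -4->0; new result 0.
  node2: re-runs because input8 -4->0; new result 0.
  node4: re-runs because node1 4->0; input8 -4->0; new result 0.
  node5: re-runs because node2 4->0; node4 4->0; new result 0.
  node7: re-runs because node2 4->0; node1 4->0; new result 0.
  node9: re-runs because node5 4->0; node7 4->0; new result 0 (unchanged).
  node12: re-runs because node7 4->0; new result 0 (unchanged).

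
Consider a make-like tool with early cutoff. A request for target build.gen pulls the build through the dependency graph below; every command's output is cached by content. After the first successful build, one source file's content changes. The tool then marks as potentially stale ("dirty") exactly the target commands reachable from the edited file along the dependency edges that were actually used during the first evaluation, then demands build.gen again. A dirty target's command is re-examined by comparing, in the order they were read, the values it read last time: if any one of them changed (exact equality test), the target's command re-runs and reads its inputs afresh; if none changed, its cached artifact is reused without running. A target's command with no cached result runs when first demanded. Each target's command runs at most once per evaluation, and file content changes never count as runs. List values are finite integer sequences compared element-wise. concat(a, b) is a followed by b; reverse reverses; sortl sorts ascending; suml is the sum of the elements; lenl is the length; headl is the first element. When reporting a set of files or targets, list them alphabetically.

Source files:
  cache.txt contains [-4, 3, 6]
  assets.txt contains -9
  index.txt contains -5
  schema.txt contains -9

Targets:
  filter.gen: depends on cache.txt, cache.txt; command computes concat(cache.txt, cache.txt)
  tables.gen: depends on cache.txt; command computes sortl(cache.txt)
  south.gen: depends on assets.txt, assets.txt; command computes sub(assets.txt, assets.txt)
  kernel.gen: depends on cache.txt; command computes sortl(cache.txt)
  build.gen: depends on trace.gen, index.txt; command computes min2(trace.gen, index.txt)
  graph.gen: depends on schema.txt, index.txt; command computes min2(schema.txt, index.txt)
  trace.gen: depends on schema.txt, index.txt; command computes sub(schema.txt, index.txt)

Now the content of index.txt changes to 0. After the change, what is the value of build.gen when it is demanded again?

First demand of the output computes:
  trace.gen = sub(-9, -5) = -4
  build.gen = min2(-4, -5) = -5

After the edit, cleaning proceeds:
  trace.gen: a read changed (index.txt -5->0) — executes, giving -9.
  build.gen: a read changed (trace.gen -4->-9; index.txt -5->0) — executes, giving -9.

Demanding build.gen again yields -9.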